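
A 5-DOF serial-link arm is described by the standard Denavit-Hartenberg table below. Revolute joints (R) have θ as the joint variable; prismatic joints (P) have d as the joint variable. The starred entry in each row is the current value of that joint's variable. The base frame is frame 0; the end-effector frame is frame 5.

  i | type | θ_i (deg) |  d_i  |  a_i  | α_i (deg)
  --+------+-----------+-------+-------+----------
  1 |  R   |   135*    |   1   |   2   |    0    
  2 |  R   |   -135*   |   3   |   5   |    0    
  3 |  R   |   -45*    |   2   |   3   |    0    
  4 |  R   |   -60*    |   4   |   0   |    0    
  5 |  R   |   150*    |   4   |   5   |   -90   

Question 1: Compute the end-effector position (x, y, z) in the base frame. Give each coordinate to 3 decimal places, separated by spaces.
after link 1: o_1 = (-1.4142, 1.4142, 1.0000)
after link 2: o_2 = (3.5858, 1.4142, 4.0000)
after link 3: o_3 = (5.7071, -0.7071, 6.0000)
after link 4: o_4 = (5.7071, -0.7071, 10.0000)
after link 5: o_5 = (9.2426, 2.8284, 14.0000)

9.243 2.828 14.000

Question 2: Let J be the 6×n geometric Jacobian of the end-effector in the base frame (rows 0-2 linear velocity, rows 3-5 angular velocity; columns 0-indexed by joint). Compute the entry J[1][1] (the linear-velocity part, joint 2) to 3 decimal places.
10.657

axis z_1 = (0.0000,0.0000,1.0000); lever o_n−o_1 = (10.6569,1.4142,13.0000)
cross product → J_v[:, 1] = (-1.4142,10.6569,0.0000)
J_ω[:, 1] = z_1
entry J[1][1] = 10.6569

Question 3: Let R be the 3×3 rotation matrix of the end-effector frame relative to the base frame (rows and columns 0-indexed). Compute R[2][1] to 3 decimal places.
-1.000

End-effector y-axis (col 1 of R) = (-0.0000,0.0000,-1.0000)
R[2][1] = -1.0000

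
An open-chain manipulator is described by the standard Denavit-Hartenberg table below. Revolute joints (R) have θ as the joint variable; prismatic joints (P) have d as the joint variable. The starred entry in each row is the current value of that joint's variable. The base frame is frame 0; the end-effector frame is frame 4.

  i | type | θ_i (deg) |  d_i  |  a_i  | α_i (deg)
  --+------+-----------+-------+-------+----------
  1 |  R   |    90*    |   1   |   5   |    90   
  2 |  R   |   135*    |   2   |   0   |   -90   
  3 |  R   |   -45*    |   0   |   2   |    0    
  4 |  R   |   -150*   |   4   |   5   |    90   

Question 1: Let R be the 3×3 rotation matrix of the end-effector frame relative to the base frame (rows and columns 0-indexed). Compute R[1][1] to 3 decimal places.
-0.707

End-effector y-axis (col 1 of R) = (0.0000,-0.7071,-0.7071)
R[1][1] = -0.7071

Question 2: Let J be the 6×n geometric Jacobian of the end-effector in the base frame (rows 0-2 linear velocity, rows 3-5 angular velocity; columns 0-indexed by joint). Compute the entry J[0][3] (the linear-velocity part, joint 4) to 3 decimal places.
axis z_3 = (0.0000,-0.7071,-0.7071); lever o_n−o_3 = (-1.2941,0.5866,-6.2435)
cross product → J_v[:, 3] = (4.8296,0.9151,-0.9151)
J_ω[:, 3] = z_3
entry J[0][3] = 4.8296

4.830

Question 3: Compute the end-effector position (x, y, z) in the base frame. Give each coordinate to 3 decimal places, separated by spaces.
after link 1: o_1 = (0.0000, 5.0000, 1.0000)
after link 2: o_2 = (2.0000, 5.0000, 1.0000)
after link 3: o_3 = (3.4142, 4.0000, 2.0000)
after link 4: o_4 = (2.1201, 4.5866, -4.2435)

2.120 4.587 -4.243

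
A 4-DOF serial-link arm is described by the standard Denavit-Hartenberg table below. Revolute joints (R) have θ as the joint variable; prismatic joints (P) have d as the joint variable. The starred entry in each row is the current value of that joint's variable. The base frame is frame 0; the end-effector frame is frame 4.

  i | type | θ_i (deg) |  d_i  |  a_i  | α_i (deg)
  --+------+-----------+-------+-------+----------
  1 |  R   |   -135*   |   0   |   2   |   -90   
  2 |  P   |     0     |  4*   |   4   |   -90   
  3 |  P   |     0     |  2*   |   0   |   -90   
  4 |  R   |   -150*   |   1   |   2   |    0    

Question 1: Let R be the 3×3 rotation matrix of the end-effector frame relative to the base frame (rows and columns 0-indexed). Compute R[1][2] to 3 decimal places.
0.707

End-effector z-axis (col 2 of R) = (-0.7071,0.7071,-0.0000)
R[1][2] = 0.7071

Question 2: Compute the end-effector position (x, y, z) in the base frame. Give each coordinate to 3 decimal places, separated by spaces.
after link 1: o_1 = (-1.4142, -1.4142, 0.0000)
after link 2: o_2 = (-1.4142, -7.0711, 0.0000)
after link 3: o_3 = (-1.4142, -7.0711, -2.0000)
after link 4: o_4 = (-0.8966, -5.1392, -3.0000)

-0.897 -5.139 -3.000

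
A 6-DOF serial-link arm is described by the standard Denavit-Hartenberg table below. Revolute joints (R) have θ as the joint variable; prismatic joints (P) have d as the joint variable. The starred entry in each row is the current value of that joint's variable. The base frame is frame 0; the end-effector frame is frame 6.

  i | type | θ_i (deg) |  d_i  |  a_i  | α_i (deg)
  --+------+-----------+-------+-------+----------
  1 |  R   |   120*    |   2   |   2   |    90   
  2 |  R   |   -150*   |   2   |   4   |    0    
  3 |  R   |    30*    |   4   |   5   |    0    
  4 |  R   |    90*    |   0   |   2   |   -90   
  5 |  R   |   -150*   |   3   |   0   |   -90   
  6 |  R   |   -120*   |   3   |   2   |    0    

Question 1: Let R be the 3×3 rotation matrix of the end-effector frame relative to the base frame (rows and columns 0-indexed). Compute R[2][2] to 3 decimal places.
-0.250

End-effector z-axis (col 2 of R) = (0.5335,0.8080,-0.2500)
R[2][2] = -0.2500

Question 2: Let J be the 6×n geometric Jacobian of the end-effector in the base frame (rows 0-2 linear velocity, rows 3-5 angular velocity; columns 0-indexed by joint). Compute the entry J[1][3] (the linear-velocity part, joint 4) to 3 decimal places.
-1.658

axis z_3 = (0.8660,0.5000,0.0000); lever o_n−o_3 = (-1.2566,6.3726,1.9151)
cross product → J_v[:, 3] = (0.9575,-1.6585,6.1471)
J_ω[:, 3] = z_3
entry J[1][3] = -1.6585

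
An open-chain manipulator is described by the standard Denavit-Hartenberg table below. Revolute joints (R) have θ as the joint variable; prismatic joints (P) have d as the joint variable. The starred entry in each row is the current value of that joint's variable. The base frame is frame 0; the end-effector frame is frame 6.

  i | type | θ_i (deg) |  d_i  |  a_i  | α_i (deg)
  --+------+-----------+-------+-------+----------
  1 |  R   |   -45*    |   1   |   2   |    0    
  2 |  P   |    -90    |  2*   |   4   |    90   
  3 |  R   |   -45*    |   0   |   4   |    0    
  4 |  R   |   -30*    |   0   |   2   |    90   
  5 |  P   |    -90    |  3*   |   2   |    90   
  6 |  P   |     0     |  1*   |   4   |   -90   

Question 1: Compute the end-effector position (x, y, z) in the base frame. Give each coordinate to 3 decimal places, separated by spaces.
2.694 -8.619 -1.571

after link 1: o_1 = (1.4142, -1.4142, 1.0000)
after link 2: o_2 = (-1.4142, -4.2426, 3.0000)
after link 3: o_3 = (-3.4142, -6.2426, 0.1716)
after link 4: o_4 = (-3.7802, -6.6087, -1.7603)
after link 5: o_5 = (-0.3170, -5.9738, -2.5367)
after link 6: o_6 = (2.6945, -8.6193, -1.5708)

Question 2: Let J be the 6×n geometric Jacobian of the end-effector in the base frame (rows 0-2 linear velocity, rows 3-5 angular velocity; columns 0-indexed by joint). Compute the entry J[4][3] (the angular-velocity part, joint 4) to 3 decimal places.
0.707

axis z_3 = (-0.7071,0.7071,0.0000); lever o_n−o_3 = (6.1087,-2.3766,-1.7424)
cross product → J_v[:, 3] = (-1.2321,-1.2321,-2.6390)
J_ω[:, 3] = z_3
entry J[4][3] = 0.7071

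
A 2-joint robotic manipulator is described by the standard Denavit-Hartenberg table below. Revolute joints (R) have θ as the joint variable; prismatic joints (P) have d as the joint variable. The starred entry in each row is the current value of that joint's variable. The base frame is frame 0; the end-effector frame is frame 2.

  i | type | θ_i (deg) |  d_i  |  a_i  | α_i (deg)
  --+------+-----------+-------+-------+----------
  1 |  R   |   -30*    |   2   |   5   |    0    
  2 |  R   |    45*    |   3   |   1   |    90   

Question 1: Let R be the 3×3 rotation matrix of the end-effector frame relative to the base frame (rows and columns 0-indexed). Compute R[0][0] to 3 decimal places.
0.966

End-effector x-axis (col 0 of R) = (0.9659,0.2588,0.0000)
R[0][0] = 0.9659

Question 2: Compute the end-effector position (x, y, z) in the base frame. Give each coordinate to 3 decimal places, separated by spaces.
after link 1: o_1 = (4.3301, -2.5000, 2.0000)
after link 2: o_2 = (5.2961, -2.2412, 5.0000)

5.296 -2.241 5.000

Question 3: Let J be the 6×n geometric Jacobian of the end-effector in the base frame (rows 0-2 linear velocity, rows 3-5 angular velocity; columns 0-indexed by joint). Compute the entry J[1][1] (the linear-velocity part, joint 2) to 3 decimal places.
axis z_1 = (0.0000,0.0000,1.0000); lever o_n−o_1 = (0.9659,0.2588,3.0000)
cross product → J_v[:, 1] = (-0.2588,0.9659,0.0000)
J_ω[:, 1] = z_1
entry J[1][1] = 0.9659

0.966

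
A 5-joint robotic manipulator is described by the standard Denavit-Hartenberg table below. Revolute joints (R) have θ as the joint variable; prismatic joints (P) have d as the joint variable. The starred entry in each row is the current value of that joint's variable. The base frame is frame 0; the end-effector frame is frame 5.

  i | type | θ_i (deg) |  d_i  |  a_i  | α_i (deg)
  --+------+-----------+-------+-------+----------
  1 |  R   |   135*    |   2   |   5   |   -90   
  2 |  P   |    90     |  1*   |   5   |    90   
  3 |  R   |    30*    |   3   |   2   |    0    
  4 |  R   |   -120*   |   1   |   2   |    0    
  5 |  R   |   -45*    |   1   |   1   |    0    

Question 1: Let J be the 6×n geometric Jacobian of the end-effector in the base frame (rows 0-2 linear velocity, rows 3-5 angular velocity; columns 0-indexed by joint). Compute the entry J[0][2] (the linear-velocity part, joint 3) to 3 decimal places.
-0.725

axis z_2 = (-0.7071,0.7071,0.0000); lever o_n−o_2 = (-2.3284,4.7426,-1.0249)
cross product → J_v[:, 2] = (-0.7247,-0.7247,-1.7071)
J_ω[:, 2] = z_2
entry J[0][2] = -0.7247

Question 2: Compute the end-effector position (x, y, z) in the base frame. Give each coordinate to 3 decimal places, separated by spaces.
after link 1: o_1 = (-3.5355, 3.5355, 2.0000)
after link 2: o_2 = (-4.2426, 2.8284, -3.0000)
after link 3: o_3 = (-7.0711, 4.2426, -4.7321)
after link 4: o_4 = (-6.3640, 6.3640, -4.7321)
after link 5: o_5 = (-6.5711, 7.5711, -4.0249)

-6.571 7.571 -4.025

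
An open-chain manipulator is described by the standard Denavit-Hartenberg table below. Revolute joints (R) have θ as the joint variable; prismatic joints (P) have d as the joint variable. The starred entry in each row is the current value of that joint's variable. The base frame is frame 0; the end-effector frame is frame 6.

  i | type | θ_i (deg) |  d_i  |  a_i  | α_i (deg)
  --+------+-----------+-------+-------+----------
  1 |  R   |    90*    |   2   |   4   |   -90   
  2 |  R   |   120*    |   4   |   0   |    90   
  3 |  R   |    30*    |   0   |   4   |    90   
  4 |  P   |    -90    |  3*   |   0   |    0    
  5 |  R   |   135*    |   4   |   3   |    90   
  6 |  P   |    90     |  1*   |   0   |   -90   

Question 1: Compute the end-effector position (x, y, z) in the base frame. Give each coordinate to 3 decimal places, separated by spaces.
after link 1: o_1 = (0.0000, 4.0000, 2.0000)
after link 2: o_2 = (-4.0000, 4.0000, 2.0000)
after link 3: o_3 = (-6.0000, 2.2679, -1.0000)
after link 4: o_4 = (-3.4019, 1.5179, -2.2990)
after link 5: o_5 = (-0.9985, 1.4365, -6.6827)
after link 6: o_6 = (-1.3520, 0.5179, -6.8595)

-1.352 0.518 -6.860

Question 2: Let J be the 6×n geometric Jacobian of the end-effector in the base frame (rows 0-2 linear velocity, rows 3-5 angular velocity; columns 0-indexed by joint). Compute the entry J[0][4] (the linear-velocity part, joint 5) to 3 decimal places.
axis z_4 = (0.8660,-0.2500,-0.4330); lever o_n−o_4 = (2.0499,-1.0000,-4.5605)
cross product → J_v[:, 4] = (0.7071,3.0619,-0.3536)
J_ω[:, 4] = z_4
entry J[0][4] = 0.7071

0.707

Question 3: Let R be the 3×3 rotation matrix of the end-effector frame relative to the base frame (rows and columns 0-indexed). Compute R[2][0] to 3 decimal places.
-0.433

End-effector x-axis (col 0 of R) = (0.8660,-0.2500,-0.4330)
R[2][0] = -0.4330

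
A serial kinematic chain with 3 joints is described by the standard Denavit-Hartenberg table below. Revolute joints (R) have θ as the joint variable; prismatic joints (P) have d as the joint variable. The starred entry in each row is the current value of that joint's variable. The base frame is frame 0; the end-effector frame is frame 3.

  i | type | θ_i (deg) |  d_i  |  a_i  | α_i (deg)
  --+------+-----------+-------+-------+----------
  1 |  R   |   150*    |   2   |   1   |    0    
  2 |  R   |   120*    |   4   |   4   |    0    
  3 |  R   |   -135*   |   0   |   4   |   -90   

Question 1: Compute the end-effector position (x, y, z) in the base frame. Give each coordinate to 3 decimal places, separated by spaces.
-3.694 -0.672 6.000

after link 1: o_1 = (-0.8660, 0.5000, 2.0000)
after link 2: o_2 = (-0.8660, -3.5000, 6.0000)
after link 3: o_3 = (-3.6945, -0.6716, 6.0000)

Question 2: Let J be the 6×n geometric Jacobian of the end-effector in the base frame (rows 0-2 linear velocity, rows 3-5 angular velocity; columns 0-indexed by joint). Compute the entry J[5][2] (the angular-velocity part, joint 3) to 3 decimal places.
1.000

axis z_2 = (0.0000,0.0000,1.0000); lever o_n−o_2 = (-2.8284,2.8284,0.0000)
cross product → J_v[:, 2] = (-2.8284,-2.8284,0.0000)
J_ω[:, 2] = z_2
entry J[5][2] = 1.0000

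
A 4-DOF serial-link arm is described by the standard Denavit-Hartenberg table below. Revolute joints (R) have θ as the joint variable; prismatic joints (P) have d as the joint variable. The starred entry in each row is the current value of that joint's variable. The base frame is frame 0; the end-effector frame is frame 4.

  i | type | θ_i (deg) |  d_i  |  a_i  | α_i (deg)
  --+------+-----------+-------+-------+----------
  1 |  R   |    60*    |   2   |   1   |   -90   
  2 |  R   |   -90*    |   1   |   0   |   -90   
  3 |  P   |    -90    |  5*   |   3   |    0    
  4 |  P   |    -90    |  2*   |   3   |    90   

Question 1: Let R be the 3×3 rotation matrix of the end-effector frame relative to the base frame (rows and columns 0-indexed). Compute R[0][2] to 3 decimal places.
0.866

End-effector z-axis (col 2 of R) = (0.8660,-0.5000,-0.0000)
R[0][2] = 0.8660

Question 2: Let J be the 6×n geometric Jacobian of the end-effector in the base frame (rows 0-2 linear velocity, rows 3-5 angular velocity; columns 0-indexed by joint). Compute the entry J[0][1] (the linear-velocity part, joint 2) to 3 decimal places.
-1.500

axis z_1 = (-0.8660,0.5000,0.0000); lever o_n−o_1 = (0.0359,8.0622,-3.0000)
cross product → J_v[:, 1] = (-1.5000,-2.5981,-7.0000)
J_ω[:, 1] = z_1
entry J[0][1] = -1.5000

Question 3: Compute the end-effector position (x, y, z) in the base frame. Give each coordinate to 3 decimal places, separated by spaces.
after link 1: o_1 = (0.5000, 0.8660, 2.0000)
after link 2: o_2 = (-0.3660, 1.3660, 2.0000)
after link 3: o_3 = (-0.4641, 7.1962, 2.0000)
after link 4: o_4 = (0.5359, 8.9282, -1.0000)

0.536 8.928 -1.000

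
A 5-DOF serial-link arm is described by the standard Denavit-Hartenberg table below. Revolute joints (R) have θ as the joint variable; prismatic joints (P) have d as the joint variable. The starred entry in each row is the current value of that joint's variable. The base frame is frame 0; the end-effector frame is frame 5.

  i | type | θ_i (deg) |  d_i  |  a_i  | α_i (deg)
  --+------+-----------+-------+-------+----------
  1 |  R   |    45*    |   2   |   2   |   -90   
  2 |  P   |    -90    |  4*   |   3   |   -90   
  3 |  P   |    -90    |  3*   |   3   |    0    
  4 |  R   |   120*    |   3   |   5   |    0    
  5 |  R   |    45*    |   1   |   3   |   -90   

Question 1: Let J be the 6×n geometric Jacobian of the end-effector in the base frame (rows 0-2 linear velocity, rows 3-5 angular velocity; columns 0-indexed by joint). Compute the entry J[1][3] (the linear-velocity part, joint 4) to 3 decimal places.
axis z_3 = (0.7071,0.7071,-0.0000); lever o_n−o_3 = (6.6452,-0.9884,5.1066)
cross product → J_v[:, 3] = (3.6109,-3.6109,-5.3978)
J_ω[:, 3] = z_3
entry J[1][3] = -3.6109

-3.611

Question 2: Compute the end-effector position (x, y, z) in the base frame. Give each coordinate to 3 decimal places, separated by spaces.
5.231 7.497 10.107

after link 1: o_1 = (1.4142, 1.4142, 2.0000)
after link 2: o_2 = (-1.4142, 4.2426, 5.0000)
after link 3: o_3 = (-1.4142, 8.4853, 5.0000)
after link 4: o_4 = (2.4749, 8.8388, 9.3301)
after link 5: o_5 = (5.2310, 7.4969, 10.1066)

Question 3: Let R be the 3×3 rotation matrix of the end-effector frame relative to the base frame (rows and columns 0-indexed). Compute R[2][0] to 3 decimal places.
0.259

End-effector x-axis (col 0 of R) = (0.6830,-0.6830,0.2588)
R[2][0] = 0.2588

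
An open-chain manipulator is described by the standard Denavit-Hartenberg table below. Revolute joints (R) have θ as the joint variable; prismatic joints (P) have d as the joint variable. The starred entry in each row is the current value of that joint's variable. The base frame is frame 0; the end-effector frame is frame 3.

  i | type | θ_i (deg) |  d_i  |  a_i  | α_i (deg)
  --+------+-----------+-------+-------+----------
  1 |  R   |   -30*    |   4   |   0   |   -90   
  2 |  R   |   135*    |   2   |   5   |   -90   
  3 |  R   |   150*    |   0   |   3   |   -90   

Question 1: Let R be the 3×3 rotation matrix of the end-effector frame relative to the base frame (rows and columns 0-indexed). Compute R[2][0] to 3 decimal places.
End-effector x-axis (col 0 of R) = (0.2803,-0.7392,0.6124)
R[2][0] = 0.6124

0.612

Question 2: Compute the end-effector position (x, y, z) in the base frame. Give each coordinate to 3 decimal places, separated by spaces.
-1.221 1.282 2.302

after link 1: o_1 = (0.0000, 0.0000, 4.0000)
after link 2: o_2 = (-2.0619, 3.4998, 0.4645)
after link 3: o_3 = (-1.2209, 1.2822, 2.3016)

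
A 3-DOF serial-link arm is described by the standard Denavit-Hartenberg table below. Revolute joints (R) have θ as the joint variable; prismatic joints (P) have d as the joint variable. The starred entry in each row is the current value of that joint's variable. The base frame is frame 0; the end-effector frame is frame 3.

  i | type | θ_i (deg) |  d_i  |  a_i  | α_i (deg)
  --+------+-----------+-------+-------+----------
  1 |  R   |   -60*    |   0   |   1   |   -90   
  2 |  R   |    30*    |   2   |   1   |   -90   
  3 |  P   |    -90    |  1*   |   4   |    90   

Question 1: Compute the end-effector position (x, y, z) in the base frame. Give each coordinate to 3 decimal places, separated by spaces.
after link 1: o_1 = (0.5000, -0.8660, 0.0000)
after link 2: o_2 = (2.6651, -0.6160, -0.5000)
after link 3: o_3 = (5.8792, 1.8170, -1.3660)

5.879 1.817 -1.366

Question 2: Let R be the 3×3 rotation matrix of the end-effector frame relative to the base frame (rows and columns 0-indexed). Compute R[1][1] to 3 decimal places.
End-effector y-axis (col 1 of R) = (-0.2500,0.4330,-0.8660)
R[1][1] = 0.4330

0.433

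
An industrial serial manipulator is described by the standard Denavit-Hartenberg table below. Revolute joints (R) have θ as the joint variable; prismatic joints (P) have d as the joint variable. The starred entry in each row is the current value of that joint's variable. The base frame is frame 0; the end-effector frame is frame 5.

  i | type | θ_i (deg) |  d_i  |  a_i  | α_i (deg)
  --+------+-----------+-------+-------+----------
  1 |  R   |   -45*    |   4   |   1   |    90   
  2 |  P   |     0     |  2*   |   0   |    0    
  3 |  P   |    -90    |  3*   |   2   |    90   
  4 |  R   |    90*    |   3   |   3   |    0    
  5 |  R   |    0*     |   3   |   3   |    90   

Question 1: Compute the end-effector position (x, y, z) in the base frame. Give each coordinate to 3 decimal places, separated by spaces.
after link 1: o_1 = (0.7071, -0.7071, 4.0000)
after link 2: o_2 = (-0.7071, -2.1213, 4.0000)
after link 3: o_3 = (-2.8284, -4.2426, 2.0000)
after link 4: o_4 = (-7.0711, -4.2426, 2.0000)
after link 5: o_5 = (-11.3137, -4.2426, 2.0000)

-11.314 -4.243 2.000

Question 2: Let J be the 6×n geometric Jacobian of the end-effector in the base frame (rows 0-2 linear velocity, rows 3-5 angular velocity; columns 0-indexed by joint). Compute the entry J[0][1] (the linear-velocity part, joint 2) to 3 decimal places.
-0.707

prismatic axis z_1 = (-0.7071,-0.7071,0.0000)
J_v[:, 1] = z_1; J_ω[:, 1] = (0,0,0)
entry J[0][1] = -0.7071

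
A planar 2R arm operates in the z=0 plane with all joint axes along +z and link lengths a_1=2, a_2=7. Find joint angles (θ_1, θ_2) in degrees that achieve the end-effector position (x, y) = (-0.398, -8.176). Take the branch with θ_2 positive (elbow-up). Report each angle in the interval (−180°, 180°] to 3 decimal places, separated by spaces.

-140.560 59.987

cos θ_2 = (67.0054−2²−7²)/(2·2·7) = 0.5002; θ_2 = 59.9873° (elbow-up)
β = atan2(-8.1760,-0.3980) = -92.7869°; ψ = atan2(6.0614,5.5013) = 47.7730°
θ_1 = β − ψ = -140.5599°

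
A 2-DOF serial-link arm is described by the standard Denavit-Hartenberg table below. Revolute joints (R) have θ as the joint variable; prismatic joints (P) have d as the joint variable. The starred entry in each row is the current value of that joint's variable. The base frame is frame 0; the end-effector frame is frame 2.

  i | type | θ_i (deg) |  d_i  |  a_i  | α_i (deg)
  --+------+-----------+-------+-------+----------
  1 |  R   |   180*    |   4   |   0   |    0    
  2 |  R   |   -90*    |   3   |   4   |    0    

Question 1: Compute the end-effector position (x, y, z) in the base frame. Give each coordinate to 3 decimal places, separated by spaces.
0.000 4.000 7.000

after link 1: o_1 = (0.0000, 0.0000, 4.0000)
after link 2: o_2 = (0.0000, 4.0000, 7.0000)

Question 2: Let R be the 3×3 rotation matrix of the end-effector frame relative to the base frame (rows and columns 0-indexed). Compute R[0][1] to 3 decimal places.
-1.000

End-effector y-axis (col 1 of R) = (-1.0000,0.0000,0.0000)
R[0][1] = -1.0000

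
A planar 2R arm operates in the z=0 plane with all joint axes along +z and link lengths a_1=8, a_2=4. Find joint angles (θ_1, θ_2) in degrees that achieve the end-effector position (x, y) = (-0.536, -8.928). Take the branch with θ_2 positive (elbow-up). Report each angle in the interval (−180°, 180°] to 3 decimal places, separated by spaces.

cos θ_2 = (79.9965−8²−4²)/(2·8·4) = -0.0001; θ_2 = 90.0032° (elbow-up)
β = atan2(-8.9280,-0.5360) = -93.4357°; ψ = atan2(4.0000,7.9998) = 26.5657°
θ_1 = β − ψ = -120.0014°

-120.001 90.003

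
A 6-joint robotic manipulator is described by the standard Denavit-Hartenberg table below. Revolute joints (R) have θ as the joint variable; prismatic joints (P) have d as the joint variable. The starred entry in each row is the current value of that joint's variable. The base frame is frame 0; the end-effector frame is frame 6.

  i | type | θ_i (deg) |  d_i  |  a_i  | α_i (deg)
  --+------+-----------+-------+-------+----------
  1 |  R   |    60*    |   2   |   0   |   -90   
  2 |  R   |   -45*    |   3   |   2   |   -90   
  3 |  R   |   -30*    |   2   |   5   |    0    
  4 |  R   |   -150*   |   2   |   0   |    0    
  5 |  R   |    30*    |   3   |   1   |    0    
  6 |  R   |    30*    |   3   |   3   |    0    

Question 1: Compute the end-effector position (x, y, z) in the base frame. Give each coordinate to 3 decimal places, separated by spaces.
-2.509 12.850 -2.268

after link 1: o_1 = (0.0000, 0.0000, 2.0000)
after link 2: o_2 = (-1.8910, 2.7247, 3.4142)
after link 3: o_3 = (-1.8180, 7.8511, 5.0619)
after link 4: o_4 = (-1.1109, 9.0759, 3.6476)
after link 5: o_5 = (-0.7894, 10.6327, 0.9140)
after link 6: o_6 = (-2.5091, 12.8503, -2.2680)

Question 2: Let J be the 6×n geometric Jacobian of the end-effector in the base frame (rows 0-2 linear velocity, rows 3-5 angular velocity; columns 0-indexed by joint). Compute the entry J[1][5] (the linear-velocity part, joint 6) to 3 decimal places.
2.341

axis z_5 = (0.3536,0.6124,-0.7071); lever o_n−o_5 = (-1.7197,2.2176,-3.1820)
cross product → J_v[:, 5] = (-0.3805,2.3410,1.8371)
J_ω[:, 5] = z_5
entry J[1][5] = 2.3410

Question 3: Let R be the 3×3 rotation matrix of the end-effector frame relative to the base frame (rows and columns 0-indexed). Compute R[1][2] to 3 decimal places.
0.612

End-effector z-axis (col 2 of R) = (0.3536,0.6124,-0.7071)
R[1][2] = 0.6124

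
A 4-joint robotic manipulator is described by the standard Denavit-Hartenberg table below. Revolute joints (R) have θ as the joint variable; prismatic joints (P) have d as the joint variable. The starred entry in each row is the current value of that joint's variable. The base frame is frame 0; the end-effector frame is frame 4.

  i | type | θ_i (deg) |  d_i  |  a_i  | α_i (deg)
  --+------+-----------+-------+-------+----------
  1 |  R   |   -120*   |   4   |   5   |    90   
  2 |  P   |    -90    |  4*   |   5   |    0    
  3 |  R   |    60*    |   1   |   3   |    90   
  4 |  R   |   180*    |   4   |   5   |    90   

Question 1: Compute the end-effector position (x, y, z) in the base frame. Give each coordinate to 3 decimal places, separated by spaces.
-4.964 1.402 -3.464

after link 1: o_1 = (-2.5000, -4.3301, 4.0000)
after link 2: o_2 = (-5.9641, -2.3301, -1.0000)
after link 3: o_3 = (-8.1292, -4.0801, -2.5000)
after link 4: o_4 = (-4.9641, 1.4019, -3.4641)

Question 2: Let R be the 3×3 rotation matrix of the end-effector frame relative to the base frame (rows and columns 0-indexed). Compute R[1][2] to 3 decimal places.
0.500

End-effector z-axis (col 2 of R) = (-0.8660,0.5000,-0.0000)
R[1][2] = 0.5000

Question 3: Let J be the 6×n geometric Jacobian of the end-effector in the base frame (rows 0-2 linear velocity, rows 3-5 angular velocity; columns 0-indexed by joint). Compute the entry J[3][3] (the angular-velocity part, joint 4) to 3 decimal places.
axis z_3 = (0.2500,0.4330,-0.8660); lever o_n−o_3 = (3.1651,5.4821,-0.9641)
cross product → J_v[:, 3] = (4.3301,-2.5000,-0.0000)
J_ω[:, 3] = z_3
entry J[3][3] = 0.2500

0.250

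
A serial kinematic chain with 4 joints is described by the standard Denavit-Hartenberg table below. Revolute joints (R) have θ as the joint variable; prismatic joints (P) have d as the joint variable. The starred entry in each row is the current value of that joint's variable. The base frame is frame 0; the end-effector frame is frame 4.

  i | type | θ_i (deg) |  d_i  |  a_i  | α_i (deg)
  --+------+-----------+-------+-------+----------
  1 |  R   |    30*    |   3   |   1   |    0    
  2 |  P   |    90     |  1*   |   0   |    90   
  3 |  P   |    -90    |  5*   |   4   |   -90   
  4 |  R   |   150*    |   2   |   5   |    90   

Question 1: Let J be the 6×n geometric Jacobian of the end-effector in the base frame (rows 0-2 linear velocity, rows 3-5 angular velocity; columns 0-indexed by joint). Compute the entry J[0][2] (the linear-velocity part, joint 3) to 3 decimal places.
0.866

prismatic axis z_2 = (0.8660,0.5000,0.0000)
J_v[:, 2] = z_2; J_ω[:, 2] = (0,0,0)
entry J[0][2] = 0.8660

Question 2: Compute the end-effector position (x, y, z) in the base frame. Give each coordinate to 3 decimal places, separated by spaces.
after link 1: o_1 = (0.8660, 0.5000, 3.0000)
after link 2: o_2 = (0.8660, 0.5000, 4.0000)
after link 3: o_3 = (5.1962, 3.0000, 0.0000)
after link 4: o_4 = (2.0311, 3.4821, 4.3301)

2.031 3.482 4.330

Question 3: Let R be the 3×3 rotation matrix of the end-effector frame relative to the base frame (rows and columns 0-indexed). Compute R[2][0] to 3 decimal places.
0.866

End-effector x-axis (col 0 of R) = (-0.4330,-0.2500,0.8660)
R[2][0] = 0.8660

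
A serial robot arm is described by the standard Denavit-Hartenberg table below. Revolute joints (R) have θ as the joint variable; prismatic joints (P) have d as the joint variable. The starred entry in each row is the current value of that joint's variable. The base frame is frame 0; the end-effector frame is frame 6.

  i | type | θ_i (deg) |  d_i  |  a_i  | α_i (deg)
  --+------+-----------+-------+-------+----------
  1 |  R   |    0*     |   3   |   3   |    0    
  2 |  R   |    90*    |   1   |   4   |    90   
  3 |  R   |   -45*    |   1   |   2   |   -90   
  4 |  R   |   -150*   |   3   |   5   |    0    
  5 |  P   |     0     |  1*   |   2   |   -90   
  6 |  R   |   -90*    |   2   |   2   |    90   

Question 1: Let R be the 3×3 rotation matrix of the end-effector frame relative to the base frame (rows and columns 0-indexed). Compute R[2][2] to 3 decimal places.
End-effector z-axis (col 2 of R) = (-0.5000,0.6124,-0.6124)
R[2][2] = -0.6124

-0.612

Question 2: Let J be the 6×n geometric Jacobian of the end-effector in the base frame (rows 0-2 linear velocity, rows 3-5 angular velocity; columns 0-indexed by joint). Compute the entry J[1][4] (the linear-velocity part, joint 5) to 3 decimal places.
0.707

prismatic axis z_4 = (0.0000,0.7071,0.7071)
J_v[:, 4] = z_4; J_ω[:, 4] = (0,0,0)
entry J[1][4] = 0.7071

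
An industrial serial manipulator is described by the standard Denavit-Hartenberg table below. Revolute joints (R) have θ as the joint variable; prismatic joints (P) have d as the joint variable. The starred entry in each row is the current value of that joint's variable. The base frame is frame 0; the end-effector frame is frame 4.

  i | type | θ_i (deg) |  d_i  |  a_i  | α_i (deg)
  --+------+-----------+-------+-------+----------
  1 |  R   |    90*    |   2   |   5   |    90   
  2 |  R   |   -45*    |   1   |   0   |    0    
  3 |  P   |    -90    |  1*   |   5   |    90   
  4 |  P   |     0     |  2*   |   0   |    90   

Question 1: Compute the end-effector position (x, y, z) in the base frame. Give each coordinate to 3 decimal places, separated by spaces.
2.000 0.050 -0.121

after link 1: o_1 = (0.0000, 5.0000, 2.0000)
after link 2: o_2 = (1.0000, 5.0000, 2.0000)
after link 3: o_3 = (2.0000, 1.4645, -1.5355)
after link 4: o_4 = (2.0000, 0.0503, -0.1213)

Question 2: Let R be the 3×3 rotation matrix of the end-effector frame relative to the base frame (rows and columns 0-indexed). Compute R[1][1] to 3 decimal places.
End-effector y-axis (col 1 of R) = (0.0000,-0.7071,0.7071)
R[1][1] = -0.7071

-0.707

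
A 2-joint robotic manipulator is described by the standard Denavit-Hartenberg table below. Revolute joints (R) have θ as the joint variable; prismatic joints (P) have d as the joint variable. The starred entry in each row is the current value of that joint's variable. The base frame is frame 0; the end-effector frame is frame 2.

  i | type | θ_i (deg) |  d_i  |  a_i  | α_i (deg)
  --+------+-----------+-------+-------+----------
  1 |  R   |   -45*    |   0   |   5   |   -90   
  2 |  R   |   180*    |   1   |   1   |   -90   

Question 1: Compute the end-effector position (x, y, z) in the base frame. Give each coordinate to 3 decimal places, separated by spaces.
after link 1: o_1 = (3.5355, -3.5355, 0.0000)
after link 2: o_2 = (3.5355, -2.1213, -0.0000)

3.536 -2.121 -0.000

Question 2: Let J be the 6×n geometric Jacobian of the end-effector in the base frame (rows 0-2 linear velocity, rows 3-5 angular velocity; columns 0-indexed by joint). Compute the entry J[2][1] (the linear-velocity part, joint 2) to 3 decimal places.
1.000

axis z_1 = (0.7071,0.7071,0.0000); lever o_n−o_1 = (0.0000,1.4142,-0.0000)
cross product → J_v[:, 1] = (-0.0000,0.0000,1.0000)
J_ω[:, 1] = z_1
entry J[2][1] = 1.0000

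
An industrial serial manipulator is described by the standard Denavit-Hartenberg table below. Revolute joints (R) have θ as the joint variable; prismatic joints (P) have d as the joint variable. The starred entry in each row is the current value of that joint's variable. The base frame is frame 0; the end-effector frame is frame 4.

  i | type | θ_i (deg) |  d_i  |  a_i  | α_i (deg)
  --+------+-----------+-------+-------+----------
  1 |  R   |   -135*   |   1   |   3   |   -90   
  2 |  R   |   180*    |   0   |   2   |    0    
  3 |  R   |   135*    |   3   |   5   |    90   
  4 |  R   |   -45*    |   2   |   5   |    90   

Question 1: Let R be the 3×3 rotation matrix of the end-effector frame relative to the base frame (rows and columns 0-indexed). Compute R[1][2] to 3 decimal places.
End-effector z-axis (col 2 of R) = (-0.1464,0.8536,-0.5000)
R[1][2] = 0.8536

0.854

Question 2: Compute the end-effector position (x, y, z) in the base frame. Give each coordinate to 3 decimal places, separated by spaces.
after link 1: o_1 = (-2.1213, -2.1213, 1.0000)
after link 2: o_2 = (-0.7071, -0.7071, 1.0000)
after link 3: o_3 = (-1.0858, -5.3284, 4.5355)
after link 4: o_4 = (-4.3536, -3.5962, 8.4497)

-4.354 -3.596 8.450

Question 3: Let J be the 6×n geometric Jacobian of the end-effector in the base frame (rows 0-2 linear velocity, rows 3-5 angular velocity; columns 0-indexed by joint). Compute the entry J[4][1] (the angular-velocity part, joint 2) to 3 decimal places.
-0.707

axis z_1 = (0.7071,-0.7071,0.0000); lever o_n−o_1 = (-2.2322,-1.4749,7.4497)
cross product → J_v[:, 1] = (-5.2678,-5.2678,-2.6213)
J_ω[:, 1] = z_1
entry J[4][1] = -0.7071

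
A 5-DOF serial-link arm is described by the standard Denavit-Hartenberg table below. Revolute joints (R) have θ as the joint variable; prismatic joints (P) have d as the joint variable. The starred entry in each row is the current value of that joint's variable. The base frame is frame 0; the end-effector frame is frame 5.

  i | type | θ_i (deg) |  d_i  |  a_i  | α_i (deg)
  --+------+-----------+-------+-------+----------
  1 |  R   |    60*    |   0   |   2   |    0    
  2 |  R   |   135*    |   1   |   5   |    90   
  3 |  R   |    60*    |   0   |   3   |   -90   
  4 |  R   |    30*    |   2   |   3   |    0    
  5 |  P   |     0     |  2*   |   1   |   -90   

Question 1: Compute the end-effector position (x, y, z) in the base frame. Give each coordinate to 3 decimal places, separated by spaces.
after link 1: o_1 = (1.0000, 1.7321, 0.0000)
after link 2: o_2 = (-3.8296, 0.4380, 1.0000)
after link 3: o_3 = (-5.2785, 0.0497, 3.5981)
after link 4: o_4 = (-4.4720, -1.2871, 6.8481)
after link 5: o_5 = (-3.0878, -1.4338, 8.5981)

-3.088 -1.434 8.598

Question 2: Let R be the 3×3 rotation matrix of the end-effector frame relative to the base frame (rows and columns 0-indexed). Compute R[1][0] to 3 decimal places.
-0.595

End-effector x-axis (col 0 of R) = (-0.2888,-0.5950,0.7500)
R[1][0] = -0.5950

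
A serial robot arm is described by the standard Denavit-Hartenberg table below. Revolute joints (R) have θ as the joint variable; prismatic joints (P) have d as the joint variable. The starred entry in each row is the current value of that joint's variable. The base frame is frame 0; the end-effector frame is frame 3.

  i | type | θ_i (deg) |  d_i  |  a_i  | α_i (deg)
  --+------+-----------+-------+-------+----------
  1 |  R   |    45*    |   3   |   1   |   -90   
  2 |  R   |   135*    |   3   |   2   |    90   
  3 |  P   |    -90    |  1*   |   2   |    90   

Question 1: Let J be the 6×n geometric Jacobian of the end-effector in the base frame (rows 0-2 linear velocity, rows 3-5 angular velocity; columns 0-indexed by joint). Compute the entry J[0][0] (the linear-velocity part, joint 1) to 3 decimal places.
-0.914

axis z_0 = ẑ; lever o_n−o_0 = (-0.5000,0.9142,0.8787)
cross product → J_v[:, 0] = (-0.9142,-0.5000,0.0000)
J_ω[:, 0] = z_0
entry J[0][0] = -0.9142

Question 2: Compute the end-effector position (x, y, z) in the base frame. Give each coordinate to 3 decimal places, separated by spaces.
-0.500 0.914 0.879

after link 1: o_1 = (0.7071, 0.7071, 3.0000)
after link 2: o_2 = (-2.4142, 1.8284, 1.5858)
after link 3: o_3 = (-0.5000, 0.9142, 0.8787)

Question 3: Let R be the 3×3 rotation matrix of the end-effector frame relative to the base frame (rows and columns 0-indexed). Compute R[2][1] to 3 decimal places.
-0.707

End-effector y-axis (col 1 of R) = (0.5000,0.5000,-0.7071)
R[2][1] = -0.7071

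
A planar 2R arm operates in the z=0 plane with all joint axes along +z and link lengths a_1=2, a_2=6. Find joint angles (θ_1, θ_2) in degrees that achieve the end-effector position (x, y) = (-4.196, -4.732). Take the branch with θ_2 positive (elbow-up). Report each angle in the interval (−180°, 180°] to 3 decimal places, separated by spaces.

156.867 90.004

cos θ_2 = (39.9982−2²−6²)/(2·2·6) = -0.0001; θ_2 = 90.0042° (elbow-up)
β = atan2(-4.7320,-4.1960) = -131.5643°; ψ = atan2(6.0000,1.9996) = 71.5688°
θ_1 = β − ψ = -203.1332°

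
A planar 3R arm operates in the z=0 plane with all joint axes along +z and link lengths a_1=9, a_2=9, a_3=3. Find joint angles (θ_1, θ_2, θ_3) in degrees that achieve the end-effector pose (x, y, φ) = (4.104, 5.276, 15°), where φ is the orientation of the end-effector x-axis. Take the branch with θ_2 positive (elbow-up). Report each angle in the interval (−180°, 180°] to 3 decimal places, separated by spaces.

wrist centre = target − a_3·(cos φ, sin φ) = (1.2062, 4.4995)
cos θ_2 = (21.7009−9²−9²)/(2·9·9) = -0.8660; θ_2 = 150.0021° (elbow-up)
β = atan2(4.4995,1.2062) = 74.9932°; ψ = atan2(4.4997,1.2056) = 75.0011°
θ_1 = β − ψ = -0.0079°
θ_3 = φ − θ_1 − θ_2 = -134.9943° (wrapped to (-180°,180°])

-0.008 150.002 -134.994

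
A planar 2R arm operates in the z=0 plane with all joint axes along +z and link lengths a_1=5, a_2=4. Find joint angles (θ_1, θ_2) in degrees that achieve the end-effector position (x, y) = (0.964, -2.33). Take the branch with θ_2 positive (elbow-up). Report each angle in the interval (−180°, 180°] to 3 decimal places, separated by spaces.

cos θ_2 = (6.3582−5²−4²)/(2·5·4) = -0.8660; θ_2 = 150.0023° (elbow-up)
β = atan2(-2.3300,0.9640) = -67.5235°; ψ = atan2(1.9999,1.5358) = 52.4771°
θ_1 = β − ψ = -120.0006°

-120.001 150.002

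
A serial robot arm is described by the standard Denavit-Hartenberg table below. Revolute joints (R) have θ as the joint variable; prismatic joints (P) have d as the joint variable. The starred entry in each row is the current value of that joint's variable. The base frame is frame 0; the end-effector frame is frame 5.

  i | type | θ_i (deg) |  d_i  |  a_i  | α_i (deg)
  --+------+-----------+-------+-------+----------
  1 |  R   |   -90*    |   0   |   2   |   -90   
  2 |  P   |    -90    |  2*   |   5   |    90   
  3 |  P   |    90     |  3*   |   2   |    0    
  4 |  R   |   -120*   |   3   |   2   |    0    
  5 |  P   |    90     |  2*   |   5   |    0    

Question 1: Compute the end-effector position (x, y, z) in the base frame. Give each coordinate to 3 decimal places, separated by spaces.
after link 1: o_1 = (0.0000, -2.0000, 0.0000)
after link 2: o_2 = (2.0000, -2.0000, 5.0000)
after link 3: o_3 = (4.0000, 1.0000, 5.0000)
after link 4: o_4 = (3.0000, 4.0000, 6.7321)
after link 5: o_5 = (7.3301, 6.0000, 9.2321)

7.330 6.000 9.232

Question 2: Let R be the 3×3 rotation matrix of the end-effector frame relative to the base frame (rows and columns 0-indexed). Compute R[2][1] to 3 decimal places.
-0.866

End-effector y-axis (col 1 of R) = (0.5000,0.0000,-0.8660)
R[2][1] = -0.8660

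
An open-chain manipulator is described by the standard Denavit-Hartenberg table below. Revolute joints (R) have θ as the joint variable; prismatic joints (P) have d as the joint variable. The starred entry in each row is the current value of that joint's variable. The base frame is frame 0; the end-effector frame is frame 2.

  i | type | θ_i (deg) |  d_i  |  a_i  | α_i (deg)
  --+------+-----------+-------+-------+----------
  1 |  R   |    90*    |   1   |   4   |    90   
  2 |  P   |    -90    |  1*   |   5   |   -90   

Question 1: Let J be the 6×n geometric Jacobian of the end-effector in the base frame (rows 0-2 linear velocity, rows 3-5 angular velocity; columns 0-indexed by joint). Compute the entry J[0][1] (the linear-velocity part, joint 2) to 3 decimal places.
1.000

prismatic axis z_1 = (1.0000,-0.0000,0.0000)
J_v[:, 1] = z_1; J_ω[:, 1] = (0,0,0)
entry J[0][1] = 1.0000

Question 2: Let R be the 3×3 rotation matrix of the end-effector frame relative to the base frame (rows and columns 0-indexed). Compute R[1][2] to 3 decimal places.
1.000

End-effector z-axis (col 2 of R) = (0.0000,1.0000,0.0000)
R[1][2] = 1.0000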